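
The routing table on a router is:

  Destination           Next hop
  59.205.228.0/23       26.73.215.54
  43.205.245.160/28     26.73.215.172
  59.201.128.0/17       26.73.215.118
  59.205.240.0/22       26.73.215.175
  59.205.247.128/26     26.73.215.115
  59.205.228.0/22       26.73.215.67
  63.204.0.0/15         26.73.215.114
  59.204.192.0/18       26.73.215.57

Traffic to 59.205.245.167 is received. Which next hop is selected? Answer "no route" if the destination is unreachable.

No entry's prefix contains 59.205.245.167; there is no default route.

no route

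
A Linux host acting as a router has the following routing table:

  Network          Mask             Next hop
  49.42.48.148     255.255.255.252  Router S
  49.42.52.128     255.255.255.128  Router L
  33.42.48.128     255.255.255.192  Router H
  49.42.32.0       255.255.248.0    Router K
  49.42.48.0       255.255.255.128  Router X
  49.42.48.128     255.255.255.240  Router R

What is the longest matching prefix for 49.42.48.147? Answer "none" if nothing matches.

none

49.42.48.147 is outside every listed prefix and there is no default route.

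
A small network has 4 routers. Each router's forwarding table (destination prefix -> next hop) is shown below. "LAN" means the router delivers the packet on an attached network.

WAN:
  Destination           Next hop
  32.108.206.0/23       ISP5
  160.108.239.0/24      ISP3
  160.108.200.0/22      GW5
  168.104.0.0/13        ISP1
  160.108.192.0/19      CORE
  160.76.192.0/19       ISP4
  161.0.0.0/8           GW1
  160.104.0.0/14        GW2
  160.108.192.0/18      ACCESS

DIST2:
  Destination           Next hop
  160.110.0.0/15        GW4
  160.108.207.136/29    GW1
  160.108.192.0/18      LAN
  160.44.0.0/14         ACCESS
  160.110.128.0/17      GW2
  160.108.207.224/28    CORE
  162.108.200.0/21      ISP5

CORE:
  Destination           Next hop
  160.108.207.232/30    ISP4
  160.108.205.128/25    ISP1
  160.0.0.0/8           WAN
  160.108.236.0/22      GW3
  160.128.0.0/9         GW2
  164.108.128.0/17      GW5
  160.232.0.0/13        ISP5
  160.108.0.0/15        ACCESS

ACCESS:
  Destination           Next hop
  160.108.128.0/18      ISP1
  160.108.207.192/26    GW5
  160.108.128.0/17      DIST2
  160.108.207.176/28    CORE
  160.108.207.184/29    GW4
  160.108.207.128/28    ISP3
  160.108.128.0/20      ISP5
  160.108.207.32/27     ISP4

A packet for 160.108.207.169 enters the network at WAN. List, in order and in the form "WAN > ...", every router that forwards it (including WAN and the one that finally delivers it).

WAN > CORE > ACCESS > DIST2

At WAN: longest match for 160.108.207.169 is 160.108.192.0/19 -> CORE
At CORE: longest match for 160.108.207.169 is 160.108.0.0/15 -> ACCESS
At ACCESS: longest match for 160.108.207.169 is 160.108.128.0/17 -> DIST2
At DIST2: longest match for 160.108.207.169 is 160.108.192.0/18 -> LAN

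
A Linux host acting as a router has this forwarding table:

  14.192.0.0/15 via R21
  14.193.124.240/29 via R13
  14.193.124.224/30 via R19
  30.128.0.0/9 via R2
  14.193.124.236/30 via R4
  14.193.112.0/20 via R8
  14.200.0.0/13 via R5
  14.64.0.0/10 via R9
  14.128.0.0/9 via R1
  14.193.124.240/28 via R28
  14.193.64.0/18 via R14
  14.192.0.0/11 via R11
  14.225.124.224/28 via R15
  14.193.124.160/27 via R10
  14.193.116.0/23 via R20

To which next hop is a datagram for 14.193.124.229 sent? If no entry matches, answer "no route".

Routes whose prefix contains 14.193.124.229:
  14.128.0.0/9 (14.128.0.0 - 14.255.255.255) -> R1
  14.192.0.0/11 (14.192.0.0 - 14.223.255.255) -> R11
  14.192.0.0/15 (14.192.0.0 - 14.193.255.255) -> R21
  14.193.64.0/18 (14.193.64.0 - 14.193.127.255) -> R14
  14.193.112.0/20 (14.193.112.0 - 14.193.127.255) -> R8
More-specific entries that do NOT match:
  14.193.124.224/30 (14.193.124.224 - 14.193.124.227) does not contain 14.193.124.229
  14.193.124.236/30 (14.193.124.236 - 14.193.124.239) does not contain 14.193.124.229
  14.193.124.240/29 (14.193.124.240 - 14.193.124.247) does not contain 14.193.124.229
  14.193.124.240/28 (14.193.124.240 - 14.193.124.255) does not contain 14.193.124.229
  14.225.124.224/28 (14.225.124.224 - 14.225.124.239) does not contain 14.193.124.229
  14.193.124.160/27 (14.193.124.160 - 14.193.124.191) does not contain 14.193.124.229
  14.193.116.0/23 (14.193.116.0 - 14.193.117.255) does not contain 14.193.124.229
Longest matching prefix is /20 -> next hop R8.

R8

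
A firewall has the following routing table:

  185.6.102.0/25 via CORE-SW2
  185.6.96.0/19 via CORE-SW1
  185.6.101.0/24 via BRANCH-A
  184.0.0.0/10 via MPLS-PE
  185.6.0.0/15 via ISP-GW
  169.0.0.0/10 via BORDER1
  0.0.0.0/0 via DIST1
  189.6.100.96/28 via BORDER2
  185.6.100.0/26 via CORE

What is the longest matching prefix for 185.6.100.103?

Entries matching 185.6.100.103:
  0.0.0.0/0 (default, matches everything)
  185.6.0.0/15 (185.6.0.0 - 185.7.255.255)
  185.6.96.0/19 (185.6.96.0 - 185.6.127.255)
Most specific is 185.6.96.0/19.

185.6.96.0/19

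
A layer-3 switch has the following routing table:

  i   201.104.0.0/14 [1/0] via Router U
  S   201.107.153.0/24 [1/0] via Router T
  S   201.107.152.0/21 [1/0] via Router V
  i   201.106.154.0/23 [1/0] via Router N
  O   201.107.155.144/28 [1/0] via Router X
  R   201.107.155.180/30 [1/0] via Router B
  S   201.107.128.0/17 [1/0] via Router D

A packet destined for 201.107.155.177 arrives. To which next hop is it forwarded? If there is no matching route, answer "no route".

Router V

Routes whose prefix contains 201.107.155.177:
  201.104.0.0/14 (201.104.0.0 - 201.107.255.255) -> Router U
  201.107.128.0/17 (201.107.128.0 - 201.107.255.255) -> Router D
  201.107.152.0/21 (201.107.152.0 - 201.107.159.255) -> Router V
More-specific entries that do NOT match:
  201.107.155.180/30 (201.107.155.180 - 201.107.155.183) does not contain 201.107.155.177
  201.107.155.144/28 (201.107.155.144 - 201.107.155.159) does not contain 201.107.155.177
  201.107.153.0/24 (201.107.153.0 - 201.107.153.255) does not contain 201.107.155.177
  201.106.154.0/23 (201.106.154.0 - 201.106.155.255) does not contain 201.107.155.177
Longest matching prefix is /21 -> next hop Router V.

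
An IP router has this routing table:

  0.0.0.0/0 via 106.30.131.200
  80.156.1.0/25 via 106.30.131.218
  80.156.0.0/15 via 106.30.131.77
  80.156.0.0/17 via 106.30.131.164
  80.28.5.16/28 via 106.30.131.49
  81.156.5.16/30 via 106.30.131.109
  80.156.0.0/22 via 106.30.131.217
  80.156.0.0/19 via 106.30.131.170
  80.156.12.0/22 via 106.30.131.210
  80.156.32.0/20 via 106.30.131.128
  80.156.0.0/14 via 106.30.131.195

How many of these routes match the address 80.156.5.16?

Prefixes containing 80.156.5.16:
  0.0.0.0/0 (default, matches everything)
  80.156.0.0/14 (80.156.0.0 - 80.159.255.255)
  80.156.0.0/15 (80.156.0.0 - 80.157.255.255)
  80.156.0.0/17 (80.156.0.0 - 80.156.127.255)
  80.156.0.0/19 (80.156.0.0 - 80.156.31.255)
Total matching entries: 5.

5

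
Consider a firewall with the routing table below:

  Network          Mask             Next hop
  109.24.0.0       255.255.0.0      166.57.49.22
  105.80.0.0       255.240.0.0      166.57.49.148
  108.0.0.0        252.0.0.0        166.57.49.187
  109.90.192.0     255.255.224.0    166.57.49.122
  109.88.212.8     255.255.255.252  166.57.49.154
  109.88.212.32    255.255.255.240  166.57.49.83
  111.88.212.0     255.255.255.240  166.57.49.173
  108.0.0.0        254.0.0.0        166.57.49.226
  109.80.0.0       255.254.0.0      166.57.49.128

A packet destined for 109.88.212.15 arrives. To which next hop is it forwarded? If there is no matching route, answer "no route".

Routes whose prefix contains 109.88.212.15:
  108.0.0.0/6 (108.0.0.0 - 111.255.255.255) -> 166.57.49.187
  108.0.0.0/7 (108.0.0.0 - 109.255.255.255) -> 166.57.49.226
More-specific entries that do NOT match:
  109.88.212.8/30 (109.88.212.8 - 109.88.212.11) does not contain 109.88.212.15
  109.88.212.32/28 (109.88.212.32 - 109.88.212.47) does not contain 109.88.212.15
  111.88.212.0/28 (111.88.212.0 - 111.88.212.15) does not contain 109.88.212.15
  109.90.192.0/19 (109.90.192.0 - 109.90.223.255) does not contain 109.88.212.15
  109.24.0.0/16 (109.24.0.0 - 109.24.255.255) does not contain 109.88.212.15
  109.80.0.0/15 (109.80.0.0 - 109.81.255.255) does not contain 109.88.212.15
  105.80.0.0/12 (105.80.0.0 - 105.95.255.255) does not contain 109.88.212.15
Longest matching prefix is /7 -> next hop 166.57.49.226.

166.57.49.226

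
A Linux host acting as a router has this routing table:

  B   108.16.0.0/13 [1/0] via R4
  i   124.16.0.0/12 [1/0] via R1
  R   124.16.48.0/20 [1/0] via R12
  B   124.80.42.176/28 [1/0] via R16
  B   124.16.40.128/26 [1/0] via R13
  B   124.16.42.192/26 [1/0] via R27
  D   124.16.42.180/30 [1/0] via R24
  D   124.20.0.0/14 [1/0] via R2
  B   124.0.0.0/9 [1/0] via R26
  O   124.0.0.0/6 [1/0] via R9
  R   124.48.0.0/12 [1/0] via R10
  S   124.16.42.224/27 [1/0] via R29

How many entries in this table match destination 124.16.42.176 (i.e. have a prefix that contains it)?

3

Prefixes containing 124.16.42.176:
  124.0.0.0/6 (124.0.0.0 - 127.255.255.255)
  124.0.0.0/9 (124.0.0.0 - 124.127.255.255)
  124.16.0.0/12 (124.16.0.0 - 124.31.255.255)
Total matching entries: 3.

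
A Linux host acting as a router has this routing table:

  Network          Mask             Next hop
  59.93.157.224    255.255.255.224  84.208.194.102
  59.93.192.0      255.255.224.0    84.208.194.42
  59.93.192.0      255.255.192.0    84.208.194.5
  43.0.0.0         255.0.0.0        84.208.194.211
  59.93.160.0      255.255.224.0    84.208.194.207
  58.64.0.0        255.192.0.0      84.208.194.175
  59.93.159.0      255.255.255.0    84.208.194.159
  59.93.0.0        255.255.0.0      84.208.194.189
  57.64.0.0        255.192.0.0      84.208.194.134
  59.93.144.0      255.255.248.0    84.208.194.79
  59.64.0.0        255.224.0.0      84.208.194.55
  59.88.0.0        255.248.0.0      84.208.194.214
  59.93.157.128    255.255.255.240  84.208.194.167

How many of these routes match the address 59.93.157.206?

Prefixes containing 59.93.157.206:
  59.64.0.0/11 (59.64.0.0 - 59.95.255.255)
  59.88.0.0/13 (59.88.0.0 - 59.95.255.255)
  59.93.0.0/16 (59.93.0.0 - 59.93.255.255)
Total matching entries: 3.

3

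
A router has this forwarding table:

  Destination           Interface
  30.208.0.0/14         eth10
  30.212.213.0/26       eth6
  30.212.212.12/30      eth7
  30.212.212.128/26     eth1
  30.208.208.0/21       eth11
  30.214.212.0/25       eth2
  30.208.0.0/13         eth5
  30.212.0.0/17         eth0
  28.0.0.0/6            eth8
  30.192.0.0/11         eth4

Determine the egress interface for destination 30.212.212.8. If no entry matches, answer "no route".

Routes whose prefix contains 30.212.212.8:
  28.0.0.0/6 (28.0.0.0 - 31.255.255.255) -> eth8
  30.192.0.0/11 (30.192.0.0 - 30.223.255.255) -> eth4
  30.208.0.0/13 (30.208.0.0 - 30.215.255.255) -> eth5
More-specific entries that do NOT match:
  30.212.212.12/30 (30.212.212.12 - 30.212.212.15) does not contain 30.212.212.8
  30.212.213.0/26 (30.212.213.0 - 30.212.213.63) does not contain 30.212.212.8
  30.212.212.128/26 (30.212.212.128 - 30.212.212.191) does not contain 30.212.212.8
  30.214.212.0/25 (30.214.212.0 - 30.214.212.127) does not contain 30.212.212.8
  30.208.208.0/21 (30.208.208.0 - 30.208.215.255) does not contain 30.212.212.8
  30.212.0.0/17 (30.212.0.0 - 30.212.127.255) does not contain 30.212.212.8
  30.208.0.0/14 (30.208.0.0 - 30.211.255.255) does not contain 30.212.212.8
Longest matching prefix is /13 -> interface eth5.

eth5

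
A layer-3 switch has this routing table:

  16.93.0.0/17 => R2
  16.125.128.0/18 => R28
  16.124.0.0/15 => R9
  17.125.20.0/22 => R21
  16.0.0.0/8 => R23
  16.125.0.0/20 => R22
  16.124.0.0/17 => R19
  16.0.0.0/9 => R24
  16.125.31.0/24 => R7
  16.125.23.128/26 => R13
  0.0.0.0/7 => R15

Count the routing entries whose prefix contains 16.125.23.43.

Prefixes containing 16.125.23.43:
  16.0.0.0/8 (16.0.0.0 - 16.255.255.255)
  16.0.0.0/9 (16.0.0.0 - 16.127.255.255)
  16.124.0.0/15 (16.124.0.0 - 16.125.255.255)
Total matching entries: 3.

3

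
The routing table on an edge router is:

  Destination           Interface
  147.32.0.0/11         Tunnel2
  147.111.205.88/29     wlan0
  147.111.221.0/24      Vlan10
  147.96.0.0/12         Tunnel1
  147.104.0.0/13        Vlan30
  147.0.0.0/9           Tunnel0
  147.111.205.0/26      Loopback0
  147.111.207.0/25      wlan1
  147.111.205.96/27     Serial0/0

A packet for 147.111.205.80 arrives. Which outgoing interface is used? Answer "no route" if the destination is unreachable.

Vlan30

Routes whose prefix contains 147.111.205.80:
  147.0.0.0/9 (147.0.0.0 - 147.127.255.255) -> Tunnel0
  147.96.0.0/12 (147.96.0.0 - 147.111.255.255) -> Tunnel1
  147.104.0.0/13 (147.104.0.0 - 147.111.255.255) -> Vlan30
More-specific entries that do NOT match:
  147.111.205.88/29 (147.111.205.88 - 147.111.205.95) does not contain 147.111.205.80
  147.111.205.96/27 (147.111.205.96 - 147.111.205.127) does not contain 147.111.205.80
  147.111.205.0/26 (147.111.205.0 - 147.111.205.63) does not contain 147.111.205.80
  147.111.207.0/25 (147.111.207.0 - 147.111.207.127) does not contain 147.111.205.80
  147.111.221.0/24 (147.111.221.0 - 147.111.221.255) does not contain 147.111.205.80
Longest matching prefix is /13 -> interface Vlan30.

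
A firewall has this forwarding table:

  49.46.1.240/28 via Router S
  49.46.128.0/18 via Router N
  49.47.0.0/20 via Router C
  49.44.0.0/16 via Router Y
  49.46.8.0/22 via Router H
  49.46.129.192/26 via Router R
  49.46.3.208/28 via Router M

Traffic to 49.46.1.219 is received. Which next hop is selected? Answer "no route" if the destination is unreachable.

No entry's prefix contains 49.46.1.219; there is no default route.

no route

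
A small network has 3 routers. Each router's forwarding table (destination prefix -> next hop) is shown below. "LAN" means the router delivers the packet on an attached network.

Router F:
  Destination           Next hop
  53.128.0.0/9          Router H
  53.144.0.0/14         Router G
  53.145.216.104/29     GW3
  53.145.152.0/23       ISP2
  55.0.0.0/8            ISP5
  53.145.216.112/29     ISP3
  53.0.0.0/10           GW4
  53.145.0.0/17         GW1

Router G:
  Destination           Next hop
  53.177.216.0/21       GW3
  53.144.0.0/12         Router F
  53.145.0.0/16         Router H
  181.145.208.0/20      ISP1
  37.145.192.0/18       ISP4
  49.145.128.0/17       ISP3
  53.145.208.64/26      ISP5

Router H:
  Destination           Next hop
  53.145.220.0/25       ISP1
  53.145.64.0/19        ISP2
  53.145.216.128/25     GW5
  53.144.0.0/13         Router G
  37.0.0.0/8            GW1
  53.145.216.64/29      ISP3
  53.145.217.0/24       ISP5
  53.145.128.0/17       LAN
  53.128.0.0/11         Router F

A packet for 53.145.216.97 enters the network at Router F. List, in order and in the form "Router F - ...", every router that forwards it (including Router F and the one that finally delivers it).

Router F - Router G - Router H

At Router F: longest match for 53.145.216.97 is 53.144.0.0/14 -> Router G
At Router G: longest match for 53.145.216.97 is 53.145.0.0/16 -> Router H
At Router H: longest match for 53.145.216.97 is 53.145.128.0/17 -> LAN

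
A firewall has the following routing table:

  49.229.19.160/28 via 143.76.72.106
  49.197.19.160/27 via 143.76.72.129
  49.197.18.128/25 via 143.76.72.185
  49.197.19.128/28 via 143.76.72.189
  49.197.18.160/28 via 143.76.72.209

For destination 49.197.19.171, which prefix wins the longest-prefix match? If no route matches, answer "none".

49.197.19.160/27

Entries matching 49.197.19.171:
  49.197.19.160/27 (49.197.19.160 - 49.197.19.191)
Most specific is 49.197.19.160/27.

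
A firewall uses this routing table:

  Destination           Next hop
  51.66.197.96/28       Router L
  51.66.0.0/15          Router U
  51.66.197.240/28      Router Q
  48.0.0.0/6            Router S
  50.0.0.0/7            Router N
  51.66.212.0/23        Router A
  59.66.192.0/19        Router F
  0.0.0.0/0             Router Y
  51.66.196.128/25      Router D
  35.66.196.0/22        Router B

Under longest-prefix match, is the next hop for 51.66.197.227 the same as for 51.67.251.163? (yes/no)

51.66.197.227: longest match 51.66.0.0/15 -> Router U
51.67.251.163: longest match 51.66.0.0/15 -> Router U

yes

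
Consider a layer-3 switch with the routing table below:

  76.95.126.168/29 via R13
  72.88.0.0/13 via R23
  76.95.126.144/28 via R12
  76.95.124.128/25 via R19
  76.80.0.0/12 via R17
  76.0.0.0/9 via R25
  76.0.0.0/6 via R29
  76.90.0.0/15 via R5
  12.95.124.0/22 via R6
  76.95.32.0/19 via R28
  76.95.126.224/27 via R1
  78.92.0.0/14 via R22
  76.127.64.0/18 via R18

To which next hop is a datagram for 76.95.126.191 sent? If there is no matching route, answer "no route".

Routes whose prefix contains 76.95.126.191:
  76.0.0.0/6 (76.0.0.0 - 79.255.255.255) -> R29
  76.0.0.0/9 (76.0.0.0 - 76.127.255.255) -> R25
  76.80.0.0/12 (76.80.0.0 - 76.95.255.255) -> R17
More-specific entries that do NOT match:
  76.95.126.168/29 (76.95.126.168 - 76.95.126.175) does not contain 76.95.126.191
  76.95.126.144/28 (76.95.126.144 - 76.95.126.159) does not contain 76.95.126.191
  76.95.126.224/27 (76.95.126.224 - 76.95.126.255) does not contain 76.95.126.191
  76.95.124.128/25 (76.95.124.128 - 76.95.124.255) does not contain 76.95.126.191
  12.95.124.0/22 (12.95.124.0 - 12.95.127.255) does not contain 76.95.126.191
  76.95.32.0/19 (76.95.32.0 - 76.95.63.255) does not contain 76.95.126.191
  76.127.64.0/18 (76.127.64.0 - 76.127.127.255) does not contain 76.95.126.191
  76.90.0.0/15 (76.90.0.0 - 76.91.255.255) does not contain 76.95.126.191
  78.92.0.0/14 (78.92.0.0 - 78.95.255.255) does not contain 76.95.126.191
  72.88.0.0/13 (72.88.0.0 - 72.95.255.255) does not contain 76.95.126.191
Longest matching prefix is /12 -> next hop R17.

R17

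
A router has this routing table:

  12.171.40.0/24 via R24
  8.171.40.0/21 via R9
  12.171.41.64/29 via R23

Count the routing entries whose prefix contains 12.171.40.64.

1

Prefixes containing 12.171.40.64:
  12.171.40.0/24 (12.171.40.0 - 12.171.40.255)
Total matching entries: 1.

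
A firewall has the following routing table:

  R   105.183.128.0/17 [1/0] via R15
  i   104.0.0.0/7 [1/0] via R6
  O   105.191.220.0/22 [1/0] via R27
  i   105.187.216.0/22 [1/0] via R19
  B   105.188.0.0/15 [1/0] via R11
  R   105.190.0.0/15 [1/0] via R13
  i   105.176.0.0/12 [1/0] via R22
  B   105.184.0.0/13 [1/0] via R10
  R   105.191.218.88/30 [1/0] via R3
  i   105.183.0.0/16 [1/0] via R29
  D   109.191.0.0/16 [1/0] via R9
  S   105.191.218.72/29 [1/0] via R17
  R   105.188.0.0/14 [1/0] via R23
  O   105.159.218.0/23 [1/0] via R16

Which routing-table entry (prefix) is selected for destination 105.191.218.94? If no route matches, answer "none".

Entries matching 105.191.218.94:
  104.0.0.0/7 (104.0.0.0 - 105.255.255.255)
  105.176.0.0/12 (105.176.0.0 - 105.191.255.255)
  105.184.0.0/13 (105.184.0.0 - 105.191.255.255)
  105.188.0.0/14 (105.188.0.0 - 105.191.255.255)
  105.190.0.0/15 (105.190.0.0 - 105.191.255.255)
Most specific is 105.190.0.0/15.

105.190.0.0/15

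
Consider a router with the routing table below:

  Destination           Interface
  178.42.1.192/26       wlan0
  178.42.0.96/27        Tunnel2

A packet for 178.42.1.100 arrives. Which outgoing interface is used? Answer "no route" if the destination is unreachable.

No entry's prefix contains 178.42.1.100; there is no default route.

no route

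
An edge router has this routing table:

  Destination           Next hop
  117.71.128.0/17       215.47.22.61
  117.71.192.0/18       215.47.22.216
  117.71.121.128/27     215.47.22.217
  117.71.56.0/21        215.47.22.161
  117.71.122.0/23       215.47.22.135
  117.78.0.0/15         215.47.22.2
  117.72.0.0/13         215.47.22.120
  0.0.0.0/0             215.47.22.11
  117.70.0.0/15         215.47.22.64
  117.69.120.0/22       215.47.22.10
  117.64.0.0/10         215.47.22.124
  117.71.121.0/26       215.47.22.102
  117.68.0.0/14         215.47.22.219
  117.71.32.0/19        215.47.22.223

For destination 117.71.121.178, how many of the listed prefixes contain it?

4

Prefixes containing 117.71.121.178:
  0.0.0.0/0 (default, matches everything)
  117.64.0.0/10 (117.64.0.0 - 117.127.255.255)
  117.68.0.0/14 (117.68.0.0 - 117.71.255.255)
  117.70.0.0/15 (117.70.0.0 - 117.71.255.255)
Total matching entries: 4.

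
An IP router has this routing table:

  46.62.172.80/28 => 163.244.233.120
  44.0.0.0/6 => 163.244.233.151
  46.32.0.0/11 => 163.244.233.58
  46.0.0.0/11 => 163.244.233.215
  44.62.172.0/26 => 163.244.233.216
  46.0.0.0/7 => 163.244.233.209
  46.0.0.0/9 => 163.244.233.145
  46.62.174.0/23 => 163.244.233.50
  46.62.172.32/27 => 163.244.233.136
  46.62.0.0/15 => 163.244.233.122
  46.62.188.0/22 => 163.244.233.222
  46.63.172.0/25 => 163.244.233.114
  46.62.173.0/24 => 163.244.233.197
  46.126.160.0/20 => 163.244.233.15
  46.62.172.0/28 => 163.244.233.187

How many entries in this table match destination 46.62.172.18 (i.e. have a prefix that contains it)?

Prefixes containing 46.62.172.18:
  44.0.0.0/6 (44.0.0.0 - 47.255.255.255)
  46.0.0.0/7 (46.0.0.0 - 47.255.255.255)
  46.0.0.0/9 (46.0.0.0 - 46.127.255.255)
  46.32.0.0/11 (46.32.0.0 - 46.63.255.255)
  46.62.0.0/15 (46.62.0.0 - 46.63.255.255)
Total matching entries: 5.

5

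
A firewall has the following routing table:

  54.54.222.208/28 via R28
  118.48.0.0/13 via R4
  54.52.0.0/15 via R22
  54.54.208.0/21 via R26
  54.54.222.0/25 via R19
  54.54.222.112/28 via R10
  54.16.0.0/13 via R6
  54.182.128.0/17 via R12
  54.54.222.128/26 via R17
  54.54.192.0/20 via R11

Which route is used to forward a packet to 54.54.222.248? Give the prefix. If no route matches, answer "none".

none

54.54.222.248 is outside every listed prefix and there is no default route.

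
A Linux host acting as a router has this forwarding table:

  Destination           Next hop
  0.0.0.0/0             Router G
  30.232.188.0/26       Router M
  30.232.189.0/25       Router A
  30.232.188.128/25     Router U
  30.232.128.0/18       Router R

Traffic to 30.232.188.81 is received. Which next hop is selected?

Routes whose prefix contains 30.232.188.81:
  0.0.0.0/0 (default, matches everything) -> Router G
  30.232.128.0/18 (30.232.128.0 - 30.232.191.255) -> Router R
More-specific entries that do NOT match:
  30.232.188.0/26 (30.232.188.0 - 30.232.188.63) does not contain 30.232.188.81
  30.232.189.0/25 (30.232.189.0 - 30.232.189.127) does not contain 30.232.188.81
  30.232.188.128/25 (30.232.188.128 - 30.232.188.255) does not contain 30.232.188.81
Longest matching prefix is /18 -> next hop Router R.

Router R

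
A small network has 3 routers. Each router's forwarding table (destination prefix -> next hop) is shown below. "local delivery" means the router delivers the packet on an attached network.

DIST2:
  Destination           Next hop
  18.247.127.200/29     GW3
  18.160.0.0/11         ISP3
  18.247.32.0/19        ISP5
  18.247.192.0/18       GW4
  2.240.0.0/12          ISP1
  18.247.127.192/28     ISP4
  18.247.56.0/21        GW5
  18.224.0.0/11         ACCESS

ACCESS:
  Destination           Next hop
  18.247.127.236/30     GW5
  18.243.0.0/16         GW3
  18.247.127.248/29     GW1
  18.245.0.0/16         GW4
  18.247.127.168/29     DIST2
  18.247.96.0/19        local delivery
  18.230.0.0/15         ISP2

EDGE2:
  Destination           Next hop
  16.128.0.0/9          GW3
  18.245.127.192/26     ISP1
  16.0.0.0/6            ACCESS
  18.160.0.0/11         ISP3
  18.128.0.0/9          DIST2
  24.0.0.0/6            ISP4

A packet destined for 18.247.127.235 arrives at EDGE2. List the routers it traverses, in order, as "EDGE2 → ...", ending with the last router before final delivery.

EDGE2 → DIST2 → ACCESS

At EDGE2: longest match for 18.247.127.235 is 18.128.0.0/9 -> DIST2
At DIST2: longest match for 18.247.127.235 is 18.224.0.0/11 -> ACCESS
At ACCESS: longest match for 18.247.127.235 is 18.247.96.0/19 -> local delivery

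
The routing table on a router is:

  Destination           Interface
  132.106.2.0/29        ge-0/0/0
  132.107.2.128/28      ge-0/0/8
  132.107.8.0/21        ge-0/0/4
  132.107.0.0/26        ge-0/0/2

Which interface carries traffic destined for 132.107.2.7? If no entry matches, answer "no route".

no route

No entry's prefix contains 132.107.2.7; there is no default route.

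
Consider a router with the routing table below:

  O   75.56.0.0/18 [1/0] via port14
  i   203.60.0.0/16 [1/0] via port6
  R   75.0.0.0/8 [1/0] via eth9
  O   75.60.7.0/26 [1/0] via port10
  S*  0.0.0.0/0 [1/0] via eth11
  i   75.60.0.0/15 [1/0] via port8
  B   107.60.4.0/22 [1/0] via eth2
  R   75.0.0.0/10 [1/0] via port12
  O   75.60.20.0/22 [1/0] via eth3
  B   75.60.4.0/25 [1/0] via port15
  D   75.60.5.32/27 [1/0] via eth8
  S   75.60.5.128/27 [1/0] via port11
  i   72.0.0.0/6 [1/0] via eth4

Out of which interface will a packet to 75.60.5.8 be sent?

Routes whose prefix contains 75.60.5.8:
  0.0.0.0/0 (default, matches everything) -> eth11
  72.0.0.0/6 (72.0.0.0 - 75.255.255.255) -> eth4
  75.0.0.0/8 (75.0.0.0 - 75.255.255.255) -> eth9
  75.0.0.0/10 (75.0.0.0 - 75.63.255.255) -> port12
  75.60.0.0/15 (75.60.0.0 - 75.61.255.255) -> port8
More-specific entries that do NOT match:
  75.60.5.32/27 (75.60.5.32 - 75.60.5.63) does not contain 75.60.5.8
  75.60.5.128/27 (75.60.5.128 - 75.60.5.159) does not contain 75.60.5.8
  75.60.7.0/26 (75.60.7.0 - 75.60.7.63) does not contain 75.60.5.8
  75.60.4.0/25 (75.60.4.0 - 75.60.4.127) does not contain 75.60.5.8
  107.60.4.0/22 (107.60.4.0 - 107.60.7.255) does not contain 75.60.5.8
  75.60.20.0/22 (75.60.20.0 - 75.60.23.255) does not contain 75.60.5.8
  75.56.0.0/18 (75.56.0.0 - 75.56.63.255) does not contain 75.60.5.8
  203.60.0.0/16 (203.60.0.0 - 203.60.255.255) does not contain 75.60.5.8
Longest matching prefix is /15 -> interface port8.

port8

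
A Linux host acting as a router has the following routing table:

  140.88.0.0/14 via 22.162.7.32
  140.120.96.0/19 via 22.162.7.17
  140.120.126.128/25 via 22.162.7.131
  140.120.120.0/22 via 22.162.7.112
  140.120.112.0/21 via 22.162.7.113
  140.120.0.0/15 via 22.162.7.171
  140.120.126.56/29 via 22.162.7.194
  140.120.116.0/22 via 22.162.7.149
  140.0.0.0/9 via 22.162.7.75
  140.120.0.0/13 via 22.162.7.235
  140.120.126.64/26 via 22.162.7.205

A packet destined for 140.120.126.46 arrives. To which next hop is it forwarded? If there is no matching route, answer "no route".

22.162.7.17

Routes whose prefix contains 140.120.126.46:
  140.0.0.0/9 (140.0.0.0 - 140.127.255.255) -> 22.162.7.75
  140.120.0.0/13 (140.120.0.0 - 140.127.255.255) -> 22.162.7.235
  140.120.0.0/15 (140.120.0.0 - 140.121.255.255) -> 22.162.7.171
  140.120.96.0/19 (140.120.96.0 - 140.120.127.255) -> 22.162.7.17
More-specific entries that do NOT match:
  140.120.126.56/29 (140.120.126.56 - 140.120.126.63) does not contain 140.120.126.46
  140.120.126.64/26 (140.120.126.64 - 140.120.126.127) does not contain 140.120.126.46
  140.120.126.128/25 (140.120.126.128 - 140.120.126.255) does not contain 140.120.126.46
  140.120.120.0/22 (140.120.120.0 - 140.120.123.255) does not contain 140.120.126.46
  140.120.116.0/22 (140.120.116.0 - 140.120.119.255) does not contain 140.120.126.46
  140.120.112.0/21 (140.120.112.0 - 140.120.119.255) does not contain 140.120.126.46
Longest matching prefix is /19 -> next hop 22.162.7.17.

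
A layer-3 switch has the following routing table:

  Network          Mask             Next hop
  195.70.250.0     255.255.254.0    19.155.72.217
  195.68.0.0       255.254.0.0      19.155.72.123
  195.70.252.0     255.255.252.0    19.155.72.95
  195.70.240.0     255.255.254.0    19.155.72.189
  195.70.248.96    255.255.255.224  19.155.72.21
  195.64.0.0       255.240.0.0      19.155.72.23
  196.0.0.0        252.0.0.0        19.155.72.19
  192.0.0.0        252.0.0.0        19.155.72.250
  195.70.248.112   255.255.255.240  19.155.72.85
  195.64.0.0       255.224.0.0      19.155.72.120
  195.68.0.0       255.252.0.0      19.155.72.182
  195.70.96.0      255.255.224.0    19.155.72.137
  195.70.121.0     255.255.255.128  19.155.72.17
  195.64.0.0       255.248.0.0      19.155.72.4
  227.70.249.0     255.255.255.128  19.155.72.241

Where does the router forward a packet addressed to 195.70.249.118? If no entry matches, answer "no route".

19.155.72.182

Routes whose prefix contains 195.70.249.118:
  192.0.0.0/6 (192.0.0.0 - 195.255.255.255) -> 19.155.72.250
  195.64.0.0/11 (195.64.0.0 - 195.95.255.255) -> 19.155.72.120
  195.64.0.0/12 (195.64.0.0 - 195.79.255.255) -> 19.155.72.23
  195.64.0.0/13 (195.64.0.0 - 195.71.255.255) -> 19.155.72.4
  195.68.0.0/14 (195.68.0.0 - 195.71.255.255) -> 19.155.72.182
More-specific entries that do NOT match:
  195.70.248.112/28 (195.70.248.112 - 195.70.248.127) does not contain 195.70.249.118
  195.70.248.96/27 (195.70.248.96 - 195.70.248.127) does not contain 195.70.249.118
  195.70.121.0/25 (195.70.121.0 - 195.70.121.127) does not contain 195.70.249.118
  227.70.249.0/25 (227.70.249.0 - 227.70.249.127) does not contain 195.70.249.118
  195.70.250.0/23 (195.70.250.0 - 195.70.251.255) does not contain 195.70.249.118
  195.70.240.0/23 (195.70.240.0 - 195.70.241.255) does not contain 195.70.249.118
  195.70.252.0/22 (195.70.252.0 - 195.70.255.255) does not contain 195.70.249.118
  195.70.96.0/19 (195.70.96.0 - 195.70.127.255) does not contain 195.70.249.118
  195.68.0.0/15 (195.68.0.0 - 195.69.255.255) does not contain 195.70.249.118
Longest matching prefix is /14 -> next hop 19.155.72.182.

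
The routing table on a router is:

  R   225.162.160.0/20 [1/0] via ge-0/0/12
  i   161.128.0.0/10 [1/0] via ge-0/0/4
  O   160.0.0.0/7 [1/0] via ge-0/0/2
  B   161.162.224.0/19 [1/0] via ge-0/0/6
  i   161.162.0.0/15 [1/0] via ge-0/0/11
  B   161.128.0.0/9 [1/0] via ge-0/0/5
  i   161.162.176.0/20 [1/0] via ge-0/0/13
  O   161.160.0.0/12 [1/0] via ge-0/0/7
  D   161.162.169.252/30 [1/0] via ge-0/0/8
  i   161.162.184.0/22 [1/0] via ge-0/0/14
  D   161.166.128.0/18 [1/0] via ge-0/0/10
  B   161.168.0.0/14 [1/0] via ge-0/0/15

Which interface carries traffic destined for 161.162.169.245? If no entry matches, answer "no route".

ge-0/0/11

Routes whose prefix contains 161.162.169.245:
  160.0.0.0/7 (160.0.0.0 - 161.255.255.255) -> ge-0/0/2
  161.128.0.0/9 (161.128.0.0 - 161.255.255.255) -> ge-0/0/5
  161.128.0.0/10 (161.128.0.0 - 161.191.255.255) -> ge-0/0/4
  161.160.0.0/12 (161.160.0.0 - 161.175.255.255) -> ge-0/0/7
  161.162.0.0/15 (161.162.0.0 - 161.163.255.255) -> ge-0/0/11
More-specific entries that do NOT match:
  161.162.169.252/30 (161.162.169.252 - 161.162.169.255) does not contain 161.162.169.245
  161.162.184.0/22 (161.162.184.0 - 161.162.187.255) does not contain 161.162.169.245
  225.162.160.0/20 (225.162.160.0 - 225.162.175.255) does not contain 161.162.169.245
  161.162.176.0/20 (161.162.176.0 - 161.162.191.255) does not contain 161.162.169.245
  161.162.224.0/19 (161.162.224.0 - 161.162.255.255) does not contain 161.162.169.245
  161.166.128.0/18 (161.166.128.0 - 161.166.191.255) does not contain 161.162.169.245
Longest matching prefix is /15 -> interface ge-0/0/11.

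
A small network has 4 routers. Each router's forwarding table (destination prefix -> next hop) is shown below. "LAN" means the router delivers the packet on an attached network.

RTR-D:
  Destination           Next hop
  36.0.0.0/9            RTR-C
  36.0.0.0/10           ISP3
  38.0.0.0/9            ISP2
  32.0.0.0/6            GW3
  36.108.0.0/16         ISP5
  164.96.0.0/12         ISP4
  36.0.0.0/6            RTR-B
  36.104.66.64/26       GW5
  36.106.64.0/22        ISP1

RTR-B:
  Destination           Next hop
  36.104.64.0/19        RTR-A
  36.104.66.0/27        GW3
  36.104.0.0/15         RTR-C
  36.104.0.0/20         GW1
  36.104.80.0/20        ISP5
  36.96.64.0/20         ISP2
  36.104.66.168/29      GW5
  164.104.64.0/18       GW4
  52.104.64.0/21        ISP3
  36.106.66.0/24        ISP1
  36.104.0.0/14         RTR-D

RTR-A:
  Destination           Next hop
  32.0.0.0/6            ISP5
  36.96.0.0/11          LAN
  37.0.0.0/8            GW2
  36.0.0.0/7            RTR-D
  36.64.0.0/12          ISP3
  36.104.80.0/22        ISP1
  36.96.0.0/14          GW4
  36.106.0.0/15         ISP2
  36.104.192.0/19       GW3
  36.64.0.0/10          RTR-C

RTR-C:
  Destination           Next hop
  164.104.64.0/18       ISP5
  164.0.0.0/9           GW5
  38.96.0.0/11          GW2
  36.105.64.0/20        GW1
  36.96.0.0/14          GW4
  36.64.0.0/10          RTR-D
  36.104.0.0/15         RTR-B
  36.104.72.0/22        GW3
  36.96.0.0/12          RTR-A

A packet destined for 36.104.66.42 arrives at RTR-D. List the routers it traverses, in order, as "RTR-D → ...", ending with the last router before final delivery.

At RTR-D: longest match for 36.104.66.42 is 36.0.0.0/9 -> RTR-C
At RTR-C: longest match for 36.104.66.42 is 36.104.0.0/15 -> RTR-B
At RTR-B: longest match for 36.104.66.42 is 36.104.64.0/19 -> RTR-A
At RTR-A: longest match for 36.104.66.42 is 36.96.0.0/11 -> LAN

RTR-D → RTR-C → RTR-B → RTR-A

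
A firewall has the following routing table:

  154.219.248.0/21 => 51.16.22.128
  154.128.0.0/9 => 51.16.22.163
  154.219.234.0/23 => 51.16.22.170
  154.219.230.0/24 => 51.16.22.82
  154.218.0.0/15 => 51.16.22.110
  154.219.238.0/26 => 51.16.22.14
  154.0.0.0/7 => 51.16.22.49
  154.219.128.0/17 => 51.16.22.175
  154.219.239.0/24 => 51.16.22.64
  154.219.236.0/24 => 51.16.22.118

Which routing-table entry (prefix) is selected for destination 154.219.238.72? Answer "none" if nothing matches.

154.219.128.0/17

Entries matching 154.219.238.72:
  154.0.0.0/7 (154.0.0.0 - 155.255.255.255)
  154.128.0.0/9 (154.128.0.0 - 154.255.255.255)
  154.218.0.0/15 (154.218.0.0 - 154.219.255.255)
  154.219.128.0/17 (154.219.128.0 - 154.219.255.255)
Most specific is 154.219.128.0/17.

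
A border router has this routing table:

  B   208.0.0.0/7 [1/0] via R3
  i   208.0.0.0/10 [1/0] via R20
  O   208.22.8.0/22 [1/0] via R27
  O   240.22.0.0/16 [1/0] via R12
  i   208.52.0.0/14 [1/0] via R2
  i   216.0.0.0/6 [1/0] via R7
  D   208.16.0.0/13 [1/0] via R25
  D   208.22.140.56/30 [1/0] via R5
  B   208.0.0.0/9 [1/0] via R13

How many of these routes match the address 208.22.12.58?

Prefixes containing 208.22.12.58:
  208.0.0.0/7 (208.0.0.0 - 209.255.255.255)
  208.0.0.0/9 (208.0.0.0 - 208.127.255.255)
  208.0.0.0/10 (208.0.0.0 - 208.63.255.255)
  208.16.0.0/13 (208.16.0.0 - 208.23.255.255)
Total matching entries: 4.

4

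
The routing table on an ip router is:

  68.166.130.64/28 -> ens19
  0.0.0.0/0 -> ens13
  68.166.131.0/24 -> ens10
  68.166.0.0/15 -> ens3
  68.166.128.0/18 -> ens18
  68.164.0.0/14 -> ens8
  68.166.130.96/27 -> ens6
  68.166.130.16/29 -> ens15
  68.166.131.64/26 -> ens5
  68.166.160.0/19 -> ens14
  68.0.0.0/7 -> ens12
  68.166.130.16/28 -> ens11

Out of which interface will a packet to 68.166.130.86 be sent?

Routes whose prefix contains 68.166.130.86:
  0.0.0.0/0 (default, matches everything) -> ens13
  68.0.0.0/7 (68.0.0.0 - 69.255.255.255) -> ens12
  68.164.0.0/14 (68.164.0.0 - 68.167.255.255) -> ens8
  68.166.0.0/15 (68.166.0.0 - 68.167.255.255) -> ens3
  68.166.128.0/18 (68.166.128.0 - 68.166.191.255) -> ens18
More-specific entries that do NOT match:
  68.166.130.16/29 (68.166.130.16 - 68.166.130.23) does not contain 68.166.130.86
  68.166.130.64/28 (68.166.130.64 - 68.166.130.79) does not contain 68.166.130.86
  68.166.130.16/28 (68.166.130.16 - 68.166.130.31) does not contain 68.166.130.86
  68.166.130.96/27 (68.166.130.96 - 68.166.130.127) does not contain 68.166.130.86
  68.166.131.64/26 (68.166.131.64 - 68.166.131.127) does not contain 68.166.130.86
  68.166.131.0/24 (68.166.131.0 - 68.166.131.255) does not contain 68.166.130.86
  68.166.160.0/19 (68.166.160.0 - 68.166.191.255) does not contain 68.166.130.86
Longest matching prefix is /18 -> interface ens18.

ens18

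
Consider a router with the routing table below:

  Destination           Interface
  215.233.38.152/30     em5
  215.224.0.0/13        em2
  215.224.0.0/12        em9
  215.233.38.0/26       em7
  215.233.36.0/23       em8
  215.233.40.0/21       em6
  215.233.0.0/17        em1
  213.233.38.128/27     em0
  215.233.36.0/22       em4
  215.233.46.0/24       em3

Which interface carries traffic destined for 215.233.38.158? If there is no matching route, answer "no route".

em4

Routes whose prefix contains 215.233.38.158:
  215.224.0.0/12 (215.224.0.0 - 215.239.255.255) -> em9
  215.233.0.0/17 (215.233.0.0 - 215.233.127.255) -> em1
  215.233.36.0/22 (215.233.36.0 - 215.233.39.255) -> em4
More-specific entries that do NOT match:
  215.233.38.152/30 (215.233.38.152 - 215.233.38.155) does not contain 215.233.38.158
  213.233.38.128/27 (213.233.38.128 - 213.233.38.159) does not contain 215.233.38.158
  215.233.38.0/26 (215.233.38.0 - 215.233.38.63) does not contain 215.233.38.158
  215.233.46.0/24 (215.233.46.0 - 215.233.46.255) does not contain 215.233.38.158
  215.233.36.0/23 (215.233.36.0 - 215.233.37.255) does not contain 215.233.38.158
Longest matching prefix is /22 -> interface em4.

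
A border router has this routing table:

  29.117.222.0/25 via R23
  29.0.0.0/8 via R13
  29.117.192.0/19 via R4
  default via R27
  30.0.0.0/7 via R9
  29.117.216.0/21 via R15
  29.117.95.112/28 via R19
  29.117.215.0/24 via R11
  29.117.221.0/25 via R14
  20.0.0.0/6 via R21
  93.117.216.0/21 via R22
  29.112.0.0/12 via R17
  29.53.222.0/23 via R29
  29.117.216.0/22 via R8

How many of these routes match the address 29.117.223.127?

Prefixes containing 29.117.223.127:
  0.0.0.0/0 (default, matches everything)
  29.0.0.0/8 (29.0.0.0 - 29.255.255.255)
  29.112.0.0/12 (29.112.0.0 - 29.127.255.255)
  29.117.192.0/19 (29.117.192.0 - 29.117.223.255)
  29.117.216.0/21 (29.117.216.0 - 29.117.223.255)
Total matching entries: 5.

5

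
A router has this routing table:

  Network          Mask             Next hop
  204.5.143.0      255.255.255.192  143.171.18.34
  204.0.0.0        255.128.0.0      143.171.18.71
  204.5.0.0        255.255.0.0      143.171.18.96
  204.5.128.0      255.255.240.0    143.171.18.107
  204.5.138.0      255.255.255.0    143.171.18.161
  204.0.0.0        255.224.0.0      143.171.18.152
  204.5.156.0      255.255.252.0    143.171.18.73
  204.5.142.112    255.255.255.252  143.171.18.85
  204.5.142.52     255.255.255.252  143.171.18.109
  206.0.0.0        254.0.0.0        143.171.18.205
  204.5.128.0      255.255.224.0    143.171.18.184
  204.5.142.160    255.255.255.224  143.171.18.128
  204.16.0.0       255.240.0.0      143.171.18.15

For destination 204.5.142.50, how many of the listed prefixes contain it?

5

Prefixes containing 204.5.142.50:
  204.0.0.0/9 (204.0.0.0 - 204.127.255.255)
  204.0.0.0/11 (204.0.0.0 - 204.31.255.255)
  204.5.0.0/16 (204.5.0.0 - 204.5.255.255)
  204.5.128.0/19 (204.5.128.0 - 204.5.159.255)
  204.5.128.0/20 (204.5.128.0 - 204.5.143.255)
Total matching entries: 5.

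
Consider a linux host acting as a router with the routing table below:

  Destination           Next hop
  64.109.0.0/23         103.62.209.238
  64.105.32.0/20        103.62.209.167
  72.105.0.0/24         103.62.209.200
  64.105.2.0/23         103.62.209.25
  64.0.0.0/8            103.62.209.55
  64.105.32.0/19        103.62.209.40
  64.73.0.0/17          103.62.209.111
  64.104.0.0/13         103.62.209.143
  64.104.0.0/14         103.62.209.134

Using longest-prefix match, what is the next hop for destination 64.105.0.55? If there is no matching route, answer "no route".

Routes whose prefix contains 64.105.0.55:
  64.0.0.0/8 (64.0.0.0 - 64.255.255.255) -> 103.62.209.55
  64.104.0.0/13 (64.104.0.0 - 64.111.255.255) -> 103.62.209.143
  64.104.0.0/14 (64.104.0.0 - 64.107.255.255) -> 103.62.209.134
More-specific entries that do NOT match:
  72.105.0.0/24 (72.105.0.0 - 72.105.0.255) does not contain 64.105.0.55
  64.109.0.0/23 (64.109.0.0 - 64.109.1.255) does not contain 64.105.0.55
  64.105.2.0/23 (64.105.2.0 - 64.105.3.255) does not contain 64.105.0.55
  64.105.32.0/20 (64.105.32.0 - 64.105.47.255) does not contain 64.105.0.55
  64.105.32.0/19 (64.105.32.0 - 64.105.63.255) does not contain 64.105.0.55
  64.73.0.0/17 (64.73.0.0 - 64.73.127.255) does not contain 64.105.0.55
Longest matching prefix is /14 -> next hop 103.62.209.134.

103.62.209.134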